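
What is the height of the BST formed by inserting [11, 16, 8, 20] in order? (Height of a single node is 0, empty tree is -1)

Insertion order: [11, 16, 8, 20]
Tree (level-order array): [11, 8, 16, None, None, None, 20]
Compute height bottom-up (empty subtree = -1):
  height(8) = 1 + max(-1, -1) = 0
  height(20) = 1 + max(-1, -1) = 0
  height(16) = 1 + max(-1, 0) = 1
  height(11) = 1 + max(0, 1) = 2
Height = 2


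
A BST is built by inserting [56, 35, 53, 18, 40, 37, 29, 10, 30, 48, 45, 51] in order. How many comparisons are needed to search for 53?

Search path for 53: 56 -> 35 -> 53
Found: True
Comparisons: 3


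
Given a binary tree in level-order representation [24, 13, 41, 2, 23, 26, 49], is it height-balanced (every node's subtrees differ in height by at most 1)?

Tree (level-order array): [24, 13, 41, 2, 23, 26, 49]
Definition: a tree is height-balanced if, at every node, |h(left) - h(right)| <= 1 (empty subtree has height -1).
Bottom-up per-node check:
  node 2: h_left=-1, h_right=-1, diff=0 [OK], height=0
  node 23: h_left=-1, h_right=-1, diff=0 [OK], height=0
  node 13: h_left=0, h_right=0, diff=0 [OK], height=1
  node 26: h_left=-1, h_right=-1, diff=0 [OK], height=0
  node 49: h_left=-1, h_right=-1, diff=0 [OK], height=0
  node 41: h_left=0, h_right=0, diff=0 [OK], height=1
  node 24: h_left=1, h_right=1, diff=0 [OK], height=2
All nodes satisfy the balance condition.
Result: Balanced


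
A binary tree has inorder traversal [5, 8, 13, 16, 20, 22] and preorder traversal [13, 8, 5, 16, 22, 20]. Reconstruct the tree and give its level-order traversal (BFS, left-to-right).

Inorder:  [5, 8, 13, 16, 20, 22]
Preorder: [13, 8, 5, 16, 22, 20]
Algorithm: preorder visits root first, so consume preorder in order;
for each root, split the current inorder slice at that value into
left-subtree inorder and right-subtree inorder, then recurse.
Recursive splits:
  root=13; inorder splits into left=[5, 8], right=[16, 20, 22]
  root=8; inorder splits into left=[5], right=[]
  root=5; inorder splits into left=[], right=[]
  root=16; inorder splits into left=[], right=[20, 22]
  root=22; inorder splits into left=[20], right=[]
  root=20; inorder splits into left=[], right=[]
Reconstructed level-order: [13, 8, 16, 5, 22, 20]


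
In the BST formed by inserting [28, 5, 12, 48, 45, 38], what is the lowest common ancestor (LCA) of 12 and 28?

Tree insertion order: [28, 5, 12, 48, 45, 38]
Tree (level-order array): [28, 5, 48, None, 12, 45, None, None, None, 38]
In a BST, the LCA of p=12, q=28 is the first node v on the
root-to-leaf path with p <= v <= q (go left if both < v, right if both > v).
Walk from root:
  at 28: 12 <= 28 <= 28, this is the LCA
LCA = 28


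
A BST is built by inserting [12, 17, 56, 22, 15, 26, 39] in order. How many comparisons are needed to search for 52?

Search path for 52: 12 -> 17 -> 56 -> 22 -> 26 -> 39
Found: False
Comparisons: 6


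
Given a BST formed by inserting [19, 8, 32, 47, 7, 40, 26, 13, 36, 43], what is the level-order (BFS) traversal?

Tree insertion order: [19, 8, 32, 47, 7, 40, 26, 13, 36, 43]
Tree (level-order array): [19, 8, 32, 7, 13, 26, 47, None, None, None, None, None, None, 40, None, 36, 43]
BFS from the root, enqueuing left then right child of each popped node:
  queue [19] -> pop 19, enqueue [8, 32], visited so far: [19]
  queue [8, 32] -> pop 8, enqueue [7, 13], visited so far: [19, 8]
  queue [32, 7, 13] -> pop 32, enqueue [26, 47], visited so far: [19, 8, 32]
  queue [7, 13, 26, 47] -> pop 7, enqueue [none], visited so far: [19, 8, 32, 7]
  queue [13, 26, 47] -> pop 13, enqueue [none], visited so far: [19, 8, 32, 7, 13]
  queue [26, 47] -> pop 26, enqueue [none], visited so far: [19, 8, 32, 7, 13, 26]
  queue [47] -> pop 47, enqueue [40], visited so far: [19, 8, 32, 7, 13, 26, 47]
  queue [40] -> pop 40, enqueue [36, 43], visited so far: [19, 8, 32, 7, 13, 26, 47, 40]
  queue [36, 43] -> pop 36, enqueue [none], visited so far: [19, 8, 32, 7, 13, 26, 47, 40, 36]
  queue [43] -> pop 43, enqueue [none], visited so far: [19, 8, 32, 7, 13, 26, 47, 40, 36, 43]
Result: [19, 8, 32, 7, 13, 26, 47, 40, 36, 43]


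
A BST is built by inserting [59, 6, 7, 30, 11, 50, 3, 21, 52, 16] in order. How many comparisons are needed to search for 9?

Search path for 9: 59 -> 6 -> 7 -> 30 -> 11
Found: False
Comparisons: 5


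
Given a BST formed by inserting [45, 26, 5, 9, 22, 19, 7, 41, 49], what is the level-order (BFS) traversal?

Tree insertion order: [45, 26, 5, 9, 22, 19, 7, 41, 49]
Tree (level-order array): [45, 26, 49, 5, 41, None, None, None, 9, None, None, 7, 22, None, None, 19]
BFS from the root, enqueuing left then right child of each popped node:
  queue [45] -> pop 45, enqueue [26, 49], visited so far: [45]
  queue [26, 49] -> pop 26, enqueue [5, 41], visited so far: [45, 26]
  queue [49, 5, 41] -> pop 49, enqueue [none], visited so far: [45, 26, 49]
  queue [5, 41] -> pop 5, enqueue [9], visited so far: [45, 26, 49, 5]
  queue [41, 9] -> pop 41, enqueue [none], visited so far: [45, 26, 49, 5, 41]
  queue [9] -> pop 9, enqueue [7, 22], visited so far: [45, 26, 49, 5, 41, 9]
  queue [7, 22] -> pop 7, enqueue [none], visited so far: [45, 26, 49, 5, 41, 9, 7]
  queue [22] -> pop 22, enqueue [19], visited so far: [45, 26, 49, 5, 41, 9, 7, 22]
  queue [19] -> pop 19, enqueue [none], visited so far: [45, 26, 49, 5, 41, 9, 7, 22, 19]
Result: [45, 26, 49, 5, 41, 9, 7, 22, 19]


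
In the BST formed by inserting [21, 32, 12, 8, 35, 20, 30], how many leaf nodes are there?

Tree built from: [21, 32, 12, 8, 35, 20, 30]
Tree (level-order array): [21, 12, 32, 8, 20, 30, 35]
Rule: A leaf has 0 children.
Per-node child counts:
  node 21: 2 child(ren)
  node 12: 2 child(ren)
  node 8: 0 child(ren)
  node 20: 0 child(ren)
  node 32: 2 child(ren)
  node 30: 0 child(ren)
  node 35: 0 child(ren)
Matching nodes: [8, 20, 30, 35]
Count of leaf nodes: 4


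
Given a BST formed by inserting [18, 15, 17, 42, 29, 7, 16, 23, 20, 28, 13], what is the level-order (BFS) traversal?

Tree insertion order: [18, 15, 17, 42, 29, 7, 16, 23, 20, 28, 13]
Tree (level-order array): [18, 15, 42, 7, 17, 29, None, None, 13, 16, None, 23, None, None, None, None, None, 20, 28]
BFS from the root, enqueuing left then right child of each popped node:
  queue [18] -> pop 18, enqueue [15, 42], visited so far: [18]
  queue [15, 42] -> pop 15, enqueue [7, 17], visited so far: [18, 15]
  queue [42, 7, 17] -> pop 42, enqueue [29], visited so far: [18, 15, 42]
  queue [7, 17, 29] -> pop 7, enqueue [13], visited so far: [18, 15, 42, 7]
  queue [17, 29, 13] -> pop 17, enqueue [16], visited so far: [18, 15, 42, 7, 17]
  queue [29, 13, 16] -> pop 29, enqueue [23], visited so far: [18, 15, 42, 7, 17, 29]
  queue [13, 16, 23] -> pop 13, enqueue [none], visited so far: [18, 15, 42, 7, 17, 29, 13]
  queue [16, 23] -> pop 16, enqueue [none], visited so far: [18, 15, 42, 7, 17, 29, 13, 16]
  queue [23] -> pop 23, enqueue [20, 28], visited so far: [18, 15, 42, 7, 17, 29, 13, 16, 23]
  queue [20, 28] -> pop 20, enqueue [none], visited so far: [18, 15, 42, 7, 17, 29, 13, 16, 23, 20]
  queue [28] -> pop 28, enqueue [none], visited so far: [18, 15, 42, 7, 17, 29, 13, 16, 23, 20, 28]
Result: [18, 15, 42, 7, 17, 29, 13, 16, 23, 20, 28]


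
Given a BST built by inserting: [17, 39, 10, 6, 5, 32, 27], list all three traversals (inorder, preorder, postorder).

Tree insertion order: [17, 39, 10, 6, 5, 32, 27]
Tree (level-order array): [17, 10, 39, 6, None, 32, None, 5, None, 27]
Inorder (L, root, R): [5, 6, 10, 17, 27, 32, 39]
Preorder (root, L, R): [17, 10, 6, 5, 39, 32, 27]
Postorder (L, R, root): [5, 6, 10, 27, 32, 39, 17]


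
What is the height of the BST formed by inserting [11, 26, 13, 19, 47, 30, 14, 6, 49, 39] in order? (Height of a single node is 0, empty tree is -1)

Insertion order: [11, 26, 13, 19, 47, 30, 14, 6, 49, 39]
Tree (level-order array): [11, 6, 26, None, None, 13, 47, None, 19, 30, 49, 14, None, None, 39]
Compute height bottom-up (empty subtree = -1):
  height(6) = 1 + max(-1, -1) = 0
  height(14) = 1 + max(-1, -1) = 0
  height(19) = 1 + max(0, -1) = 1
  height(13) = 1 + max(-1, 1) = 2
  height(39) = 1 + max(-1, -1) = 0
  height(30) = 1 + max(-1, 0) = 1
  height(49) = 1 + max(-1, -1) = 0
  height(47) = 1 + max(1, 0) = 2
  height(26) = 1 + max(2, 2) = 3
  height(11) = 1 + max(0, 3) = 4
Height = 4


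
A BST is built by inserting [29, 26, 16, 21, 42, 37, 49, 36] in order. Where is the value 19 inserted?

Starting tree (level order): [29, 26, 42, 16, None, 37, 49, None, 21, 36]
Insertion path: 29 -> 26 -> 16 -> 21
Result: insert 19 as left child of 21
Final tree (level order): [29, 26, 42, 16, None, 37, 49, None, 21, 36, None, None, None, 19]


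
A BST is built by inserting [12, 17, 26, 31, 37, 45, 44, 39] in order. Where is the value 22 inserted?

Starting tree (level order): [12, None, 17, None, 26, None, 31, None, 37, None, 45, 44, None, 39]
Insertion path: 12 -> 17 -> 26
Result: insert 22 as left child of 26
Final tree (level order): [12, None, 17, None, 26, 22, 31, None, None, None, 37, None, 45, 44, None, 39]


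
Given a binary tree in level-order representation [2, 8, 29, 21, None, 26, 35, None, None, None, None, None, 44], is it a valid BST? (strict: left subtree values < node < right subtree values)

Level-order array: [2, 8, 29, 21, None, 26, 35, None, None, None, None, None, 44]
Validate using subtree bounds (lo, hi): at each node, require lo < value < hi,
then recurse left with hi=value and right with lo=value.
Preorder trace (stopping at first violation):
  at node 2 with bounds (-inf, +inf): OK
  at node 8 with bounds (-inf, 2): VIOLATION
Node 8 violates its bound: not (-inf < 8 < 2).
Result: Not a valid BST


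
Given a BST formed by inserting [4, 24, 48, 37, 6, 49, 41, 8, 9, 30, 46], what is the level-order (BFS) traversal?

Tree insertion order: [4, 24, 48, 37, 6, 49, 41, 8, 9, 30, 46]
Tree (level-order array): [4, None, 24, 6, 48, None, 8, 37, 49, None, 9, 30, 41, None, None, None, None, None, None, None, 46]
BFS from the root, enqueuing left then right child of each popped node:
  queue [4] -> pop 4, enqueue [24], visited so far: [4]
  queue [24] -> pop 24, enqueue [6, 48], visited so far: [4, 24]
  queue [6, 48] -> pop 6, enqueue [8], visited so far: [4, 24, 6]
  queue [48, 8] -> pop 48, enqueue [37, 49], visited so far: [4, 24, 6, 48]
  queue [8, 37, 49] -> pop 8, enqueue [9], visited so far: [4, 24, 6, 48, 8]
  queue [37, 49, 9] -> pop 37, enqueue [30, 41], visited so far: [4, 24, 6, 48, 8, 37]
  queue [49, 9, 30, 41] -> pop 49, enqueue [none], visited so far: [4, 24, 6, 48, 8, 37, 49]
  queue [9, 30, 41] -> pop 9, enqueue [none], visited so far: [4, 24, 6, 48, 8, 37, 49, 9]
  queue [30, 41] -> pop 30, enqueue [none], visited so far: [4, 24, 6, 48, 8, 37, 49, 9, 30]
  queue [41] -> pop 41, enqueue [46], visited so far: [4, 24, 6, 48, 8, 37, 49, 9, 30, 41]
  queue [46] -> pop 46, enqueue [none], visited so far: [4, 24, 6, 48, 8, 37, 49, 9, 30, 41, 46]
Result: [4, 24, 6, 48, 8, 37, 49, 9, 30, 41, 46]


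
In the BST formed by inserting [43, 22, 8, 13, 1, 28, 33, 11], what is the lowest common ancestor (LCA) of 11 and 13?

Tree insertion order: [43, 22, 8, 13, 1, 28, 33, 11]
Tree (level-order array): [43, 22, None, 8, 28, 1, 13, None, 33, None, None, 11]
In a BST, the LCA of p=11, q=13 is the first node v on the
root-to-leaf path with p <= v <= q (go left if both < v, right if both > v).
Walk from root:
  at 43: both 11 and 13 < 43, go left
  at 22: both 11 and 13 < 22, go left
  at 8: both 11 and 13 > 8, go right
  at 13: 11 <= 13 <= 13, this is the LCA
LCA = 13


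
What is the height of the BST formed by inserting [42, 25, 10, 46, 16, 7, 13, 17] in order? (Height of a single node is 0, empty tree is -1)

Insertion order: [42, 25, 10, 46, 16, 7, 13, 17]
Tree (level-order array): [42, 25, 46, 10, None, None, None, 7, 16, None, None, 13, 17]
Compute height bottom-up (empty subtree = -1):
  height(7) = 1 + max(-1, -1) = 0
  height(13) = 1 + max(-1, -1) = 0
  height(17) = 1 + max(-1, -1) = 0
  height(16) = 1 + max(0, 0) = 1
  height(10) = 1 + max(0, 1) = 2
  height(25) = 1 + max(2, -1) = 3
  height(46) = 1 + max(-1, -1) = 0
  height(42) = 1 + max(3, 0) = 4
Height = 4


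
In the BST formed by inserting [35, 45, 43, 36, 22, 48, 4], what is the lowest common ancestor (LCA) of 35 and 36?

Tree insertion order: [35, 45, 43, 36, 22, 48, 4]
Tree (level-order array): [35, 22, 45, 4, None, 43, 48, None, None, 36]
In a BST, the LCA of p=35, q=36 is the first node v on the
root-to-leaf path with p <= v <= q (go left if both < v, right if both > v).
Walk from root:
  at 35: 35 <= 35 <= 36, this is the LCA
LCA = 35


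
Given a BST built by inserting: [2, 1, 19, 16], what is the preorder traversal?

Tree insertion order: [2, 1, 19, 16]
Tree (level-order array): [2, 1, 19, None, None, 16]
Preorder traversal: [2, 1, 19, 16]


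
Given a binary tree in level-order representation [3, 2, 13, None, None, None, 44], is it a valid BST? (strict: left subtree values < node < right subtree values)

Level-order array: [3, 2, 13, None, None, None, 44]
Validate using subtree bounds (lo, hi): at each node, require lo < value < hi,
then recurse left with hi=value and right with lo=value.
Preorder trace (stopping at first violation):
  at node 3 with bounds (-inf, +inf): OK
  at node 2 with bounds (-inf, 3): OK
  at node 13 with bounds (3, +inf): OK
  at node 44 with bounds (13, +inf): OK
No violation found at any node.
Result: Valid BST


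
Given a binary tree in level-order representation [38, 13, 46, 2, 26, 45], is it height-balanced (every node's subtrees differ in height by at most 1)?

Tree (level-order array): [38, 13, 46, 2, 26, 45]
Definition: a tree is height-balanced if, at every node, |h(left) - h(right)| <= 1 (empty subtree has height -1).
Bottom-up per-node check:
  node 2: h_left=-1, h_right=-1, diff=0 [OK], height=0
  node 26: h_left=-1, h_right=-1, diff=0 [OK], height=0
  node 13: h_left=0, h_right=0, diff=0 [OK], height=1
  node 45: h_left=-1, h_right=-1, diff=0 [OK], height=0
  node 46: h_left=0, h_right=-1, diff=1 [OK], height=1
  node 38: h_left=1, h_right=1, diff=0 [OK], height=2
All nodes satisfy the balance condition.
Result: Balanced


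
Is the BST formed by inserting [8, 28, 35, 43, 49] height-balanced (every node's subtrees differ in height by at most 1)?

Tree (level-order array): [8, None, 28, None, 35, None, 43, None, 49]
Definition: a tree is height-balanced if, at every node, |h(left) - h(right)| <= 1 (empty subtree has height -1).
Bottom-up per-node check:
  node 49: h_left=-1, h_right=-1, diff=0 [OK], height=0
  node 43: h_left=-1, h_right=0, diff=1 [OK], height=1
  node 35: h_left=-1, h_right=1, diff=2 [FAIL (|-1-1|=2 > 1)], height=2
  node 28: h_left=-1, h_right=2, diff=3 [FAIL (|-1-2|=3 > 1)], height=3
  node 8: h_left=-1, h_right=3, diff=4 [FAIL (|-1-3|=4 > 1)], height=4
Node 35 violates the condition: |-1 - 1| = 2 > 1.
Result: Not balanced


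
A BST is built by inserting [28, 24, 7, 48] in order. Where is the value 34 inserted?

Starting tree (level order): [28, 24, 48, 7]
Insertion path: 28 -> 48
Result: insert 34 as left child of 48
Final tree (level order): [28, 24, 48, 7, None, 34]


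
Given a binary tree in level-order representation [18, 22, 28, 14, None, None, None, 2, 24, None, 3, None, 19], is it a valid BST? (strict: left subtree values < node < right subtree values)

Level-order array: [18, 22, 28, 14, None, None, None, 2, 24, None, 3, None, 19]
Validate using subtree bounds (lo, hi): at each node, require lo < value < hi,
then recurse left with hi=value and right with lo=value.
Preorder trace (stopping at first violation):
  at node 18 with bounds (-inf, +inf): OK
  at node 22 with bounds (-inf, 18): VIOLATION
Node 22 violates its bound: not (-inf < 22 < 18).
Result: Not a valid BST


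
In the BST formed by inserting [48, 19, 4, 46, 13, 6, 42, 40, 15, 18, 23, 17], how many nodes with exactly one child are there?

Tree built from: [48, 19, 4, 46, 13, 6, 42, 40, 15, 18, 23, 17]
Tree (level-order array): [48, 19, None, 4, 46, None, 13, 42, None, 6, 15, 40, None, None, None, None, 18, 23, None, 17]
Rule: These are nodes with exactly 1 non-null child.
Per-node child counts:
  node 48: 1 child(ren)
  node 19: 2 child(ren)
  node 4: 1 child(ren)
  node 13: 2 child(ren)
  node 6: 0 child(ren)
  node 15: 1 child(ren)
  node 18: 1 child(ren)
  node 17: 0 child(ren)
  node 46: 1 child(ren)
  node 42: 1 child(ren)
  node 40: 1 child(ren)
  node 23: 0 child(ren)
Matching nodes: [48, 4, 15, 18, 46, 42, 40]
Count of nodes with exactly one child: 7


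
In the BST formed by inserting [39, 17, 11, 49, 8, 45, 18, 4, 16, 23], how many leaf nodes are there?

Tree built from: [39, 17, 11, 49, 8, 45, 18, 4, 16, 23]
Tree (level-order array): [39, 17, 49, 11, 18, 45, None, 8, 16, None, 23, None, None, 4]
Rule: A leaf has 0 children.
Per-node child counts:
  node 39: 2 child(ren)
  node 17: 2 child(ren)
  node 11: 2 child(ren)
  node 8: 1 child(ren)
  node 4: 0 child(ren)
  node 16: 0 child(ren)
  node 18: 1 child(ren)
  node 23: 0 child(ren)
  node 49: 1 child(ren)
  node 45: 0 child(ren)
Matching nodes: [4, 16, 23, 45]
Count of leaf nodes: 4


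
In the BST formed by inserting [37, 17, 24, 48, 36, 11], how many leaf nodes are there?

Tree built from: [37, 17, 24, 48, 36, 11]
Tree (level-order array): [37, 17, 48, 11, 24, None, None, None, None, None, 36]
Rule: A leaf has 0 children.
Per-node child counts:
  node 37: 2 child(ren)
  node 17: 2 child(ren)
  node 11: 0 child(ren)
  node 24: 1 child(ren)
  node 36: 0 child(ren)
  node 48: 0 child(ren)
Matching nodes: [11, 36, 48]
Count of leaf nodes: 3


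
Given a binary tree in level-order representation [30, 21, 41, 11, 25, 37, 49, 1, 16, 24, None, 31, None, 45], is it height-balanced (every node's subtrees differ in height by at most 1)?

Tree (level-order array): [30, 21, 41, 11, 25, 37, 49, 1, 16, 24, None, 31, None, 45]
Definition: a tree is height-balanced if, at every node, |h(left) - h(right)| <= 1 (empty subtree has height -1).
Bottom-up per-node check:
  node 1: h_left=-1, h_right=-1, diff=0 [OK], height=0
  node 16: h_left=-1, h_right=-1, diff=0 [OK], height=0
  node 11: h_left=0, h_right=0, diff=0 [OK], height=1
  node 24: h_left=-1, h_right=-1, diff=0 [OK], height=0
  node 25: h_left=0, h_right=-1, diff=1 [OK], height=1
  node 21: h_left=1, h_right=1, diff=0 [OK], height=2
  node 31: h_left=-1, h_right=-1, diff=0 [OK], height=0
  node 37: h_left=0, h_right=-1, diff=1 [OK], height=1
  node 45: h_left=-1, h_right=-1, diff=0 [OK], height=0
  node 49: h_left=0, h_right=-1, diff=1 [OK], height=1
  node 41: h_left=1, h_right=1, diff=0 [OK], height=2
  node 30: h_left=2, h_right=2, diff=0 [OK], height=3
All nodes satisfy the balance condition.
Result: Balanced


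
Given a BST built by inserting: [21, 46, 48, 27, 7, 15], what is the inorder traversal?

Tree insertion order: [21, 46, 48, 27, 7, 15]
Tree (level-order array): [21, 7, 46, None, 15, 27, 48]
Inorder traversal: [7, 15, 21, 27, 46, 48]


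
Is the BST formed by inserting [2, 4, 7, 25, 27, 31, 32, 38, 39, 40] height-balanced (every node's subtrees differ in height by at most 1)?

Tree (level-order array): [2, None, 4, None, 7, None, 25, None, 27, None, 31, None, 32, None, 38, None, 39, None, 40]
Definition: a tree is height-balanced if, at every node, |h(left) - h(right)| <= 1 (empty subtree has height -1).
Bottom-up per-node check:
  node 40: h_left=-1, h_right=-1, diff=0 [OK], height=0
  node 39: h_left=-1, h_right=0, diff=1 [OK], height=1
  node 38: h_left=-1, h_right=1, diff=2 [FAIL (|-1-1|=2 > 1)], height=2
  node 32: h_left=-1, h_right=2, diff=3 [FAIL (|-1-2|=3 > 1)], height=3
  node 31: h_left=-1, h_right=3, diff=4 [FAIL (|-1-3|=4 > 1)], height=4
  node 27: h_left=-1, h_right=4, diff=5 [FAIL (|-1-4|=5 > 1)], height=5
  node 25: h_left=-1, h_right=5, diff=6 [FAIL (|-1-5|=6 > 1)], height=6
  node 7: h_left=-1, h_right=6, diff=7 [FAIL (|-1-6|=7 > 1)], height=7
  node 4: h_left=-1, h_right=7, diff=8 [FAIL (|-1-7|=8 > 1)], height=8
  node 2: h_left=-1, h_right=8, diff=9 [FAIL (|-1-8|=9 > 1)], height=9
Node 38 violates the condition: |-1 - 1| = 2 > 1.
Result: Not balanced


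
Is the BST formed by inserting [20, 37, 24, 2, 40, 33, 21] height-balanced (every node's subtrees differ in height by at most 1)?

Tree (level-order array): [20, 2, 37, None, None, 24, 40, 21, 33]
Definition: a tree is height-balanced if, at every node, |h(left) - h(right)| <= 1 (empty subtree has height -1).
Bottom-up per-node check:
  node 2: h_left=-1, h_right=-1, diff=0 [OK], height=0
  node 21: h_left=-1, h_right=-1, diff=0 [OK], height=0
  node 33: h_left=-1, h_right=-1, diff=0 [OK], height=0
  node 24: h_left=0, h_right=0, diff=0 [OK], height=1
  node 40: h_left=-1, h_right=-1, diff=0 [OK], height=0
  node 37: h_left=1, h_right=0, diff=1 [OK], height=2
  node 20: h_left=0, h_right=2, diff=2 [FAIL (|0-2|=2 > 1)], height=3
Node 20 violates the condition: |0 - 2| = 2 > 1.
Result: Not balanced


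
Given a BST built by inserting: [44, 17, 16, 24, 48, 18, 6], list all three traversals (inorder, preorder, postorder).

Tree insertion order: [44, 17, 16, 24, 48, 18, 6]
Tree (level-order array): [44, 17, 48, 16, 24, None, None, 6, None, 18]
Inorder (L, root, R): [6, 16, 17, 18, 24, 44, 48]
Preorder (root, L, R): [44, 17, 16, 6, 24, 18, 48]
Postorder (L, R, root): [6, 16, 18, 24, 17, 48, 44]


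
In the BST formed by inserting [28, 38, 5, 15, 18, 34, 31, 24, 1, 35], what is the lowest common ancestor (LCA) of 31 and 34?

Tree insertion order: [28, 38, 5, 15, 18, 34, 31, 24, 1, 35]
Tree (level-order array): [28, 5, 38, 1, 15, 34, None, None, None, None, 18, 31, 35, None, 24]
In a BST, the LCA of p=31, q=34 is the first node v on the
root-to-leaf path with p <= v <= q (go left if both < v, right if both > v).
Walk from root:
  at 28: both 31 and 34 > 28, go right
  at 38: both 31 and 34 < 38, go left
  at 34: 31 <= 34 <= 34, this is the LCA
LCA = 34


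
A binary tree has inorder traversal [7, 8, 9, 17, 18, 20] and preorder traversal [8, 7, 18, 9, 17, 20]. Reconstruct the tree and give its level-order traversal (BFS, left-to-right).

Inorder:  [7, 8, 9, 17, 18, 20]
Preorder: [8, 7, 18, 9, 17, 20]
Algorithm: preorder visits root first, so consume preorder in order;
for each root, split the current inorder slice at that value into
left-subtree inorder and right-subtree inorder, then recurse.
Recursive splits:
  root=8; inorder splits into left=[7], right=[9, 17, 18, 20]
  root=7; inorder splits into left=[], right=[]
  root=18; inorder splits into left=[9, 17], right=[20]
  root=9; inorder splits into left=[], right=[17]
  root=17; inorder splits into left=[], right=[]
  root=20; inorder splits into left=[], right=[]
Reconstructed level-order: [8, 7, 18, 9, 20, 17]


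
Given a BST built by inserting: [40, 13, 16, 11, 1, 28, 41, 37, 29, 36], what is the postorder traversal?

Tree insertion order: [40, 13, 16, 11, 1, 28, 41, 37, 29, 36]
Tree (level-order array): [40, 13, 41, 11, 16, None, None, 1, None, None, 28, None, None, None, 37, 29, None, None, 36]
Postorder traversal: [1, 11, 36, 29, 37, 28, 16, 13, 41, 40]


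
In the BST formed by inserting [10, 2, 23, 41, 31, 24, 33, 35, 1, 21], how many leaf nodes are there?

Tree built from: [10, 2, 23, 41, 31, 24, 33, 35, 1, 21]
Tree (level-order array): [10, 2, 23, 1, None, 21, 41, None, None, None, None, 31, None, 24, 33, None, None, None, 35]
Rule: A leaf has 0 children.
Per-node child counts:
  node 10: 2 child(ren)
  node 2: 1 child(ren)
  node 1: 0 child(ren)
  node 23: 2 child(ren)
  node 21: 0 child(ren)
  node 41: 1 child(ren)
  node 31: 2 child(ren)
  node 24: 0 child(ren)
  node 33: 1 child(ren)
  node 35: 0 child(ren)
Matching nodes: [1, 21, 24, 35]
Count of leaf nodes: 4


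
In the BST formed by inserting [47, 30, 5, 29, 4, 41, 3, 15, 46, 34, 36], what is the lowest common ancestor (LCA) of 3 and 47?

Tree insertion order: [47, 30, 5, 29, 4, 41, 3, 15, 46, 34, 36]
Tree (level-order array): [47, 30, None, 5, 41, 4, 29, 34, 46, 3, None, 15, None, None, 36]
In a BST, the LCA of p=3, q=47 is the first node v on the
root-to-leaf path with p <= v <= q (go left if both < v, right if both > v).
Walk from root:
  at 47: 3 <= 47 <= 47, this is the LCA
LCA = 47


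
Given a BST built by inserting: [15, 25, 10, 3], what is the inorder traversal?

Tree insertion order: [15, 25, 10, 3]
Tree (level-order array): [15, 10, 25, 3]
Inorder traversal: [3, 10, 15, 25]


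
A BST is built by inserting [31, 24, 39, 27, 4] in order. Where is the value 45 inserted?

Starting tree (level order): [31, 24, 39, 4, 27]
Insertion path: 31 -> 39
Result: insert 45 as right child of 39
Final tree (level order): [31, 24, 39, 4, 27, None, 45]


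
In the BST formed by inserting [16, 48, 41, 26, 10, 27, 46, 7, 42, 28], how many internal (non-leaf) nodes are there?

Tree built from: [16, 48, 41, 26, 10, 27, 46, 7, 42, 28]
Tree (level-order array): [16, 10, 48, 7, None, 41, None, None, None, 26, 46, None, 27, 42, None, None, 28]
Rule: An internal node has at least one child.
Per-node child counts:
  node 16: 2 child(ren)
  node 10: 1 child(ren)
  node 7: 0 child(ren)
  node 48: 1 child(ren)
  node 41: 2 child(ren)
  node 26: 1 child(ren)
  node 27: 1 child(ren)
  node 28: 0 child(ren)
  node 46: 1 child(ren)
  node 42: 0 child(ren)
Matching nodes: [16, 10, 48, 41, 26, 27, 46]
Count of internal (non-leaf) nodes: 7


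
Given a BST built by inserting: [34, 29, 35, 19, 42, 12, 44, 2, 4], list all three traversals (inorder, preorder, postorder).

Tree insertion order: [34, 29, 35, 19, 42, 12, 44, 2, 4]
Tree (level-order array): [34, 29, 35, 19, None, None, 42, 12, None, None, 44, 2, None, None, None, None, 4]
Inorder (L, root, R): [2, 4, 12, 19, 29, 34, 35, 42, 44]
Preorder (root, L, R): [34, 29, 19, 12, 2, 4, 35, 42, 44]
Postorder (L, R, root): [4, 2, 12, 19, 29, 44, 42, 35, 34]


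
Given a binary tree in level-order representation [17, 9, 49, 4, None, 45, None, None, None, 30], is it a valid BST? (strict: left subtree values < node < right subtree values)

Level-order array: [17, 9, 49, 4, None, 45, None, None, None, 30]
Validate using subtree bounds (lo, hi): at each node, require lo < value < hi,
then recurse left with hi=value and right with lo=value.
Preorder trace (stopping at first violation):
  at node 17 with bounds (-inf, +inf): OK
  at node 9 with bounds (-inf, 17): OK
  at node 4 with bounds (-inf, 9): OK
  at node 49 with bounds (17, +inf): OK
  at node 45 with bounds (17, 49): OK
  at node 30 with bounds (17, 45): OK
No violation found at any node.
Result: Valid BST


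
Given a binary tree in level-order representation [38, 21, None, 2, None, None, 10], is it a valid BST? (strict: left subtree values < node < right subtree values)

Level-order array: [38, 21, None, 2, None, None, 10]
Validate using subtree bounds (lo, hi): at each node, require lo < value < hi,
then recurse left with hi=value and right with lo=value.
Preorder trace (stopping at first violation):
  at node 38 with bounds (-inf, +inf): OK
  at node 21 with bounds (-inf, 38): OK
  at node 2 with bounds (-inf, 21): OK
  at node 10 with bounds (2, 21): OK
No violation found at any node.
Result: Valid BST


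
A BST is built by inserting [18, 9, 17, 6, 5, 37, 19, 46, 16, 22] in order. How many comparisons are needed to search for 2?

Search path for 2: 18 -> 9 -> 6 -> 5
Found: False
Comparisons: 4


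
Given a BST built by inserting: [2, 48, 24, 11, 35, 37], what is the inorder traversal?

Tree insertion order: [2, 48, 24, 11, 35, 37]
Tree (level-order array): [2, None, 48, 24, None, 11, 35, None, None, None, 37]
Inorder traversal: [2, 11, 24, 35, 37, 48]


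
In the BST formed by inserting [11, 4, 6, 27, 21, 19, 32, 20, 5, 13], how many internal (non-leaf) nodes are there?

Tree built from: [11, 4, 6, 27, 21, 19, 32, 20, 5, 13]
Tree (level-order array): [11, 4, 27, None, 6, 21, 32, 5, None, 19, None, None, None, None, None, 13, 20]
Rule: An internal node has at least one child.
Per-node child counts:
  node 11: 2 child(ren)
  node 4: 1 child(ren)
  node 6: 1 child(ren)
  node 5: 0 child(ren)
  node 27: 2 child(ren)
  node 21: 1 child(ren)
  node 19: 2 child(ren)
  node 13: 0 child(ren)
  node 20: 0 child(ren)
  node 32: 0 child(ren)
Matching nodes: [11, 4, 6, 27, 21, 19]
Count of internal (non-leaf) nodes: 6


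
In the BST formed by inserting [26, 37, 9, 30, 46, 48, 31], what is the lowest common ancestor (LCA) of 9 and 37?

Tree insertion order: [26, 37, 9, 30, 46, 48, 31]
Tree (level-order array): [26, 9, 37, None, None, 30, 46, None, 31, None, 48]
In a BST, the LCA of p=9, q=37 is the first node v on the
root-to-leaf path with p <= v <= q (go left if both < v, right if both > v).
Walk from root:
  at 26: 9 <= 26 <= 37, this is the LCA
LCA = 26


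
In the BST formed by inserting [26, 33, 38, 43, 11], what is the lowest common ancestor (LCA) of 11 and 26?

Tree insertion order: [26, 33, 38, 43, 11]
Tree (level-order array): [26, 11, 33, None, None, None, 38, None, 43]
In a BST, the LCA of p=11, q=26 is the first node v on the
root-to-leaf path with p <= v <= q (go left if both < v, right if both > v).
Walk from root:
  at 26: 11 <= 26 <= 26, this is the LCA
LCA = 26


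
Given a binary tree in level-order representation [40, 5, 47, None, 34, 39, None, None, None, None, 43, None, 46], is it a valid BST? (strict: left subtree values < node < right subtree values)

Level-order array: [40, 5, 47, None, 34, 39, None, None, None, None, 43, None, 46]
Validate using subtree bounds (lo, hi): at each node, require lo < value < hi,
then recurse left with hi=value and right with lo=value.
Preorder trace (stopping at first violation):
  at node 40 with bounds (-inf, +inf): OK
  at node 5 with bounds (-inf, 40): OK
  at node 34 with bounds (5, 40): OK
  at node 47 with bounds (40, +inf): OK
  at node 39 with bounds (40, 47): VIOLATION
Node 39 violates its bound: not (40 < 39 < 47).
Result: Not a valid BST


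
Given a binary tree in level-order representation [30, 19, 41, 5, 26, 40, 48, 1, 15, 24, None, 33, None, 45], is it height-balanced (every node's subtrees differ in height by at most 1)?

Tree (level-order array): [30, 19, 41, 5, 26, 40, 48, 1, 15, 24, None, 33, None, 45]
Definition: a tree is height-balanced if, at every node, |h(left) - h(right)| <= 1 (empty subtree has height -1).
Bottom-up per-node check:
  node 1: h_left=-1, h_right=-1, diff=0 [OK], height=0
  node 15: h_left=-1, h_right=-1, diff=0 [OK], height=0
  node 5: h_left=0, h_right=0, diff=0 [OK], height=1
  node 24: h_left=-1, h_right=-1, diff=0 [OK], height=0
  node 26: h_left=0, h_right=-1, diff=1 [OK], height=1
  node 19: h_left=1, h_right=1, diff=0 [OK], height=2
  node 33: h_left=-1, h_right=-1, diff=0 [OK], height=0
  node 40: h_left=0, h_right=-1, diff=1 [OK], height=1
  node 45: h_left=-1, h_right=-1, diff=0 [OK], height=0
  node 48: h_left=0, h_right=-1, diff=1 [OK], height=1
  node 41: h_left=1, h_right=1, diff=0 [OK], height=2
  node 30: h_left=2, h_right=2, diff=0 [OK], height=3
All nodes satisfy the balance condition.
Result: Balanced


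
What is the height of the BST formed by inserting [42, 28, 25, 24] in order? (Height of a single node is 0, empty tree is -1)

Insertion order: [42, 28, 25, 24]
Tree (level-order array): [42, 28, None, 25, None, 24]
Compute height bottom-up (empty subtree = -1):
  height(24) = 1 + max(-1, -1) = 0
  height(25) = 1 + max(0, -1) = 1
  height(28) = 1 + max(1, -1) = 2
  height(42) = 1 + max(2, -1) = 3
Height = 3


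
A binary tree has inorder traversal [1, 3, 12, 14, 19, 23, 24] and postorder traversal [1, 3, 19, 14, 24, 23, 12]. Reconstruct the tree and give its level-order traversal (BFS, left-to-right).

Inorder:   [1, 3, 12, 14, 19, 23, 24]
Postorder: [1, 3, 19, 14, 24, 23, 12]
Algorithm: postorder visits root last, so walk postorder right-to-left;
each value is the root of the current inorder slice — split it at that
value, recurse on the right subtree first, then the left.
Recursive splits:
  root=12; inorder splits into left=[1, 3], right=[14, 19, 23, 24]
  root=23; inorder splits into left=[14, 19], right=[24]
  root=24; inorder splits into left=[], right=[]
  root=14; inorder splits into left=[], right=[19]
  root=19; inorder splits into left=[], right=[]
  root=3; inorder splits into left=[1], right=[]
  root=1; inorder splits into left=[], right=[]
Reconstructed level-order: [12, 3, 23, 1, 14, 24, 19]


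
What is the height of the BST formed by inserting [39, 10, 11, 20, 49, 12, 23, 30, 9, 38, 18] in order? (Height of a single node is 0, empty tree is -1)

Insertion order: [39, 10, 11, 20, 49, 12, 23, 30, 9, 38, 18]
Tree (level-order array): [39, 10, 49, 9, 11, None, None, None, None, None, 20, 12, 23, None, 18, None, 30, None, None, None, 38]
Compute height bottom-up (empty subtree = -1):
  height(9) = 1 + max(-1, -1) = 0
  height(18) = 1 + max(-1, -1) = 0
  height(12) = 1 + max(-1, 0) = 1
  height(38) = 1 + max(-1, -1) = 0
  height(30) = 1 + max(-1, 0) = 1
  height(23) = 1 + max(-1, 1) = 2
  height(20) = 1 + max(1, 2) = 3
  height(11) = 1 + max(-1, 3) = 4
  height(10) = 1 + max(0, 4) = 5
  height(49) = 1 + max(-1, -1) = 0
  height(39) = 1 + max(5, 0) = 6
Height = 6


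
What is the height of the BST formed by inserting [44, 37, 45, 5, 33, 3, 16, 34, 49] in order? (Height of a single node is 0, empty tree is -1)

Insertion order: [44, 37, 45, 5, 33, 3, 16, 34, 49]
Tree (level-order array): [44, 37, 45, 5, None, None, 49, 3, 33, None, None, None, None, 16, 34]
Compute height bottom-up (empty subtree = -1):
  height(3) = 1 + max(-1, -1) = 0
  height(16) = 1 + max(-1, -1) = 0
  height(34) = 1 + max(-1, -1) = 0
  height(33) = 1 + max(0, 0) = 1
  height(5) = 1 + max(0, 1) = 2
  height(37) = 1 + max(2, -1) = 3
  height(49) = 1 + max(-1, -1) = 0
  height(45) = 1 + max(-1, 0) = 1
  height(44) = 1 + max(3, 1) = 4
Height = 4


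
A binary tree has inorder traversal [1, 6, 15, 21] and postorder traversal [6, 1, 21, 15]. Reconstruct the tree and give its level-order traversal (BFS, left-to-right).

Inorder:   [1, 6, 15, 21]
Postorder: [6, 1, 21, 15]
Algorithm: postorder visits root last, so walk postorder right-to-left;
each value is the root of the current inorder slice — split it at that
value, recurse on the right subtree first, then the left.
Recursive splits:
  root=15; inorder splits into left=[1, 6], right=[21]
  root=21; inorder splits into left=[], right=[]
  root=1; inorder splits into left=[], right=[6]
  root=6; inorder splits into left=[], right=[]
Reconstructed level-order: [15, 1, 21, 6]


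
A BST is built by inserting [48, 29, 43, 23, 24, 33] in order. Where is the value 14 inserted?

Starting tree (level order): [48, 29, None, 23, 43, None, 24, 33]
Insertion path: 48 -> 29 -> 23
Result: insert 14 as left child of 23
Final tree (level order): [48, 29, None, 23, 43, 14, 24, 33]


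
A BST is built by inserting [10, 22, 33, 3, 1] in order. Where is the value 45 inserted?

Starting tree (level order): [10, 3, 22, 1, None, None, 33]
Insertion path: 10 -> 22 -> 33
Result: insert 45 as right child of 33
Final tree (level order): [10, 3, 22, 1, None, None, 33, None, None, None, 45]


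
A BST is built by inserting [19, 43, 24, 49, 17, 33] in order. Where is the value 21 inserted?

Starting tree (level order): [19, 17, 43, None, None, 24, 49, None, 33]
Insertion path: 19 -> 43 -> 24
Result: insert 21 as left child of 24
Final tree (level order): [19, 17, 43, None, None, 24, 49, 21, 33]


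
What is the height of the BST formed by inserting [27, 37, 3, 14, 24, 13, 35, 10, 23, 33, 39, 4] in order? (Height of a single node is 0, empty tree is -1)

Insertion order: [27, 37, 3, 14, 24, 13, 35, 10, 23, 33, 39, 4]
Tree (level-order array): [27, 3, 37, None, 14, 35, 39, 13, 24, 33, None, None, None, 10, None, 23, None, None, None, 4]
Compute height bottom-up (empty subtree = -1):
  height(4) = 1 + max(-1, -1) = 0
  height(10) = 1 + max(0, -1) = 1
  height(13) = 1 + max(1, -1) = 2
  height(23) = 1 + max(-1, -1) = 0
  height(24) = 1 + max(0, -1) = 1
  height(14) = 1 + max(2, 1) = 3
  height(3) = 1 + max(-1, 3) = 4
  height(33) = 1 + max(-1, -1) = 0
  height(35) = 1 + max(0, -1) = 1
  height(39) = 1 + max(-1, -1) = 0
  height(37) = 1 + max(1, 0) = 2
  height(27) = 1 + max(4, 2) = 5
Height = 5


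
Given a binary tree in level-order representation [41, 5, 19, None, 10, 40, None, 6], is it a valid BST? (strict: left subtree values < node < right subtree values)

Level-order array: [41, 5, 19, None, 10, 40, None, 6]
Validate using subtree bounds (lo, hi): at each node, require lo < value < hi,
then recurse left with hi=value and right with lo=value.
Preorder trace (stopping at first violation):
  at node 41 with bounds (-inf, +inf): OK
  at node 5 with bounds (-inf, 41): OK
  at node 10 with bounds (5, 41): OK
  at node 6 with bounds (5, 10): OK
  at node 19 with bounds (41, +inf): VIOLATION
Node 19 violates its bound: not (41 < 19 < +inf).
Result: Not a valid BST


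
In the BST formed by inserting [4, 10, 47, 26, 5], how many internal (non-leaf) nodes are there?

Tree built from: [4, 10, 47, 26, 5]
Tree (level-order array): [4, None, 10, 5, 47, None, None, 26]
Rule: An internal node has at least one child.
Per-node child counts:
  node 4: 1 child(ren)
  node 10: 2 child(ren)
  node 5: 0 child(ren)
  node 47: 1 child(ren)
  node 26: 0 child(ren)
Matching nodes: [4, 10, 47]
Count of internal (non-leaf) nodes: 3


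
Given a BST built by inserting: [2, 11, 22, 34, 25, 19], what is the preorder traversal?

Tree insertion order: [2, 11, 22, 34, 25, 19]
Tree (level-order array): [2, None, 11, None, 22, 19, 34, None, None, 25]
Preorder traversal: [2, 11, 22, 19, 34, 25]


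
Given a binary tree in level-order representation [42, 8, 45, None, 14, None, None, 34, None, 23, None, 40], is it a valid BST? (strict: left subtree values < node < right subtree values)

Level-order array: [42, 8, 45, None, 14, None, None, 34, None, 23, None, 40]
Validate using subtree bounds (lo, hi): at each node, require lo < value < hi,
then recurse left with hi=value and right with lo=value.
Preorder trace (stopping at first violation):
  at node 42 with bounds (-inf, +inf): OK
  at node 8 with bounds (-inf, 42): OK
  at node 14 with bounds (8, 42): OK
  at node 34 with bounds (8, 14): VIOLATION
Node 34 violates its bound: not (8 < 34 < 14).
Result: Not a valid BST


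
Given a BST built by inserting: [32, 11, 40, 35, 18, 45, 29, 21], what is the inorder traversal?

Tree insertion order: [32, 11, 40, 35, 18, 45, 29, 21]
Tree (level-order array): [32, 11, 40, None, 18, 35, 45, None, 29, None, None, None, None, 21]
Inorder traversal: [11, 18, 21, 29, 32, 35, 40, 45]


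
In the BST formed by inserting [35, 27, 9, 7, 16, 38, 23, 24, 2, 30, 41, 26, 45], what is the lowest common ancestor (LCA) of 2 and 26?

Tree insertion order: [35, 27, 9, 7, 16, 38, 23, 24, 2, 30, 41, 26, 45]
Tree (level-order array): [35, 27, 38, 9, 30, None, 41, 7, 16, None, None, None, 45, 2, None, None, 23, None, None, None, None, None, 24, None, 26]
In a BST, the LCA of p=2, q=26 is the first node v on the
root-to-leaf path with p <= v <= q (go left if both < v, right if both > v).
Walk from root:
  at 35: both 2 and 26 < 35, go left
  at 27: both 2 and 26 < 27, go left
  at 9: 2 <= 9 <= 26, this is the LCA
LCA = 9


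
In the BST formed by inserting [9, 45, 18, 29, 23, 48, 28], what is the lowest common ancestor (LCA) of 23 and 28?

Tree insertion order: [9, 45, 18, 29, 23, 48, 28]
Tree (level-order array): [9, None, 45, 18, 48, None, 29, None, None, 23, None, None, 28]
In a BST, the LCA of p=23, q=28 is the first node v on the
root-to-leaf path with p <= v <= q (go left if both < v, right if both > v).
Walk from root:
  at 9: both 23 and 28 > 9, go right
  at 45: both 23 and 28 < 45, go left
  at 18: both 23 and 28 > 18, go right
  at 29: both 23 and 28 < 29, go left
  at 23: 23 <= 23 <= 28, this is the LCA
LCA = 23


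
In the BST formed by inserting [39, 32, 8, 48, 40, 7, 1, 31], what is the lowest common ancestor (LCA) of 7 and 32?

Tree insertion order: [39, 32, 8, 48, 40, 7, 1, 31]
Tree (level-order array): [39, 32, 48, 8, None, 40, None, 7, 31, None, None, 1]
In a BST, the LCA of p=7, q=32 is the first node v on the
root-to-leaf path with p <= v <= q (go left if both < v, right if both > v).
Walk from root:
  at 39: both 7 and 32 < 39, go left
  at 32: 7 <= 32 <= 32, this is the LCA
LCA = 32
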